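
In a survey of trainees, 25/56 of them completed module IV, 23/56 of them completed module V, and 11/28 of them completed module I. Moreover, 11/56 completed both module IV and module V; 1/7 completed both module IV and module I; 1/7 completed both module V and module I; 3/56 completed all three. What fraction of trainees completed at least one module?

Inclusion–exclusion gives
P(at least one) = 25/56 + 23/56 + 11/28 − 11/56 − 1/7 − 1/7 + 3/56 = 23/28

23/28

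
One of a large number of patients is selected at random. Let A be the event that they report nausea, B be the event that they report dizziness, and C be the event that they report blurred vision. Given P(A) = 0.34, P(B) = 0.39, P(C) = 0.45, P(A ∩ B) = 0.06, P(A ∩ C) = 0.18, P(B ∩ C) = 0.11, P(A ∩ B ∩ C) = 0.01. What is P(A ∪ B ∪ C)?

0.84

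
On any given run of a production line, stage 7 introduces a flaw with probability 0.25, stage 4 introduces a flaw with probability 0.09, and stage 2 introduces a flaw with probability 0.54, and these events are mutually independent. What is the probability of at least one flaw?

0.68605

Independence gives P(none) = ∏(1 − pᵢ).
P(none) = (1 − 0.25) × (1 − 0.09) × (1 − 0.54) = 0.75 × 0.91 × 0.46 = 0.31395
P(at least one) = 1 − 0.31395 = 0.68605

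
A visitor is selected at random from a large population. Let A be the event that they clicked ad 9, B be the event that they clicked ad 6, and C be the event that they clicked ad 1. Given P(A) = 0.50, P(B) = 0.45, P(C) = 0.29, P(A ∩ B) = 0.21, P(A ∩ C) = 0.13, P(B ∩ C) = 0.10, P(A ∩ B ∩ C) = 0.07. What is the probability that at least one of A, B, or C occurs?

P(A ∪ B ∪ C) = 0.50 + 0.45 + 0.29 − 0.21 − 0.13 − 0.10 + 0.07 = 0.87

0.87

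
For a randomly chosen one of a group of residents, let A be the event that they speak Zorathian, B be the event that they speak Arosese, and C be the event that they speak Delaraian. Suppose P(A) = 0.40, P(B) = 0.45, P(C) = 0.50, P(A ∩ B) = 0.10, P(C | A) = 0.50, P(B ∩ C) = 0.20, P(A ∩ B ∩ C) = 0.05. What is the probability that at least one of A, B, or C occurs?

0.90

P(A ∩ C) = P(A)·P(C|A) = 0.40 × 0.50 = 0.20
Using inclusion–exclusion:
P(A ∪ B ∪ C) = 0.40 + 0.45 + 0.50 − 0.10 − 0.20 − 0.20 + 0.05 = 0.90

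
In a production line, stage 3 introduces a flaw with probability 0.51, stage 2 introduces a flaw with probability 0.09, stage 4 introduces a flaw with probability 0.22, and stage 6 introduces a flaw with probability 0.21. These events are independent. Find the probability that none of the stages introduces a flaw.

0.27476358

P(none) = (1 − 0.51) × (1 − 0.09) × (1 − 0.22) × (1 − 0.21) = 0.49 × 0.91 × 0.78 × 0.79 = 0.27476358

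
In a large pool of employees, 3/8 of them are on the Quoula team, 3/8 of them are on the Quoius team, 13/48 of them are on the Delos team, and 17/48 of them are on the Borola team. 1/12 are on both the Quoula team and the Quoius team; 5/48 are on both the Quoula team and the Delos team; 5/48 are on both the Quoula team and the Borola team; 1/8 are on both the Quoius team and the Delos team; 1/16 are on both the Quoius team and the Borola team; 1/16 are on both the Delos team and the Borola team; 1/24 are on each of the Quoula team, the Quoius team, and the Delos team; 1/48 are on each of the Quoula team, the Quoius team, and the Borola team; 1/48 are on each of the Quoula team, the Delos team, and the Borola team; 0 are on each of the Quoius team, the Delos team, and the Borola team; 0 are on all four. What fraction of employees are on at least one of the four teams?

11/12

P(union) = 3/8 + 3/8 + 13/48 + 17/48 − 1/12 − 5/48 − 5/48 − 1/8 − 1/16 − 1/16 + 1/24 + 1/48 + 1/48 + 0 − 0 = 11/12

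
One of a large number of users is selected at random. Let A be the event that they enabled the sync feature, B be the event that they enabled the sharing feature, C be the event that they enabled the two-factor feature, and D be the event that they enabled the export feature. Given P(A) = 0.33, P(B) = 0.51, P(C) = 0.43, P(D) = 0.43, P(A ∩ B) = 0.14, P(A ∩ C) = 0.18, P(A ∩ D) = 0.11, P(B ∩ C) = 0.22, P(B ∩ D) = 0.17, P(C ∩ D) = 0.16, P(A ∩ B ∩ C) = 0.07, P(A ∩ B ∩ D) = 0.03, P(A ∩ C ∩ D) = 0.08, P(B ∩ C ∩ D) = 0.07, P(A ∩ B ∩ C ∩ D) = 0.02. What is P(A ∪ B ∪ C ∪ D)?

0.95

By inclusion-exclusion,
P(A ∪ B ∪ C ∪ D) = 0.33 + 0.51 + 0.43 + 0.43 − 0.14 − 0.18 − 0.11 − 0.22 − 0.17 − 0.16 + 0.07 + 0.03 + 0.08 + 0.07 − 0.02 = 0.95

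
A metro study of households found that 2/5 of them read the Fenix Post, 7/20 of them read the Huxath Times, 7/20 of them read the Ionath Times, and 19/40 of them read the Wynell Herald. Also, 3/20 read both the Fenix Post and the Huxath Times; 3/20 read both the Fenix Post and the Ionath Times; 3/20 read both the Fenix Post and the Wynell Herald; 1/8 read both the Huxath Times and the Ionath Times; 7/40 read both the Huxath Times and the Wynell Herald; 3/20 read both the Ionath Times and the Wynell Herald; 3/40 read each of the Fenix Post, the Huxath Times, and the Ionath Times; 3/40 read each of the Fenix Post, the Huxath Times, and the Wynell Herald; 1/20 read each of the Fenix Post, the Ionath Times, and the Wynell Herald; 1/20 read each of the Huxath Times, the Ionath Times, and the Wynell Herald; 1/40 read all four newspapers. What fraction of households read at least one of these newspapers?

By inclusion–exclusion:
P(≥1) = 2/5 + 7/20 + 7/20 + 19/40 − 3/20 − 3/20 − 3/20 − 1/8 − 7/40 − 3/20 + 3/40 + 3/40 + 1/20 + 1/20 − 1/40 = 9/10

9/10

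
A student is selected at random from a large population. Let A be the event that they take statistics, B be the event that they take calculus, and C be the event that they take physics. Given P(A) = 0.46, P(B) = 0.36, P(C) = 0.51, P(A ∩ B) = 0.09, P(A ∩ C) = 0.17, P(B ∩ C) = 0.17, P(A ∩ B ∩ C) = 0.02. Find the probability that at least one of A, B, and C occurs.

0.92

Apply inclusion-exclusion:
P(A ∪ B ∪ C) = 0.46 + 0.36 + 0.51 − 0.09 − 0.17 − 0.17 + 0.02 = 0.92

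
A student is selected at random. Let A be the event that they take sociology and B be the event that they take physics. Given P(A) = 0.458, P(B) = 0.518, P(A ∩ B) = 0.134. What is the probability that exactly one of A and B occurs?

0.708

By inclusion–exclusion (exactly-one form):
P(exactly one) = 0.458 + 0.518 − 2·0.134 = 0.708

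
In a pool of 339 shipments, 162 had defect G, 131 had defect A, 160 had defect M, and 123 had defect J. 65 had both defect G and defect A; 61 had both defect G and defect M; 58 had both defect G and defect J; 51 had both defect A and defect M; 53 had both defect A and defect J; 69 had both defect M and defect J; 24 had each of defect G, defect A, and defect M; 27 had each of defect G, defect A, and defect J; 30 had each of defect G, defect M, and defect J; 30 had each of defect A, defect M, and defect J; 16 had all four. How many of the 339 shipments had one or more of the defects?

Apply inclusion-exclusion:
|at least one| = 162 + 131 + 160 + 123 − 65 − 61 − 58 − 51 − 53 − 69 + 24 + 27 + 30 + 30 − 16 = 314

314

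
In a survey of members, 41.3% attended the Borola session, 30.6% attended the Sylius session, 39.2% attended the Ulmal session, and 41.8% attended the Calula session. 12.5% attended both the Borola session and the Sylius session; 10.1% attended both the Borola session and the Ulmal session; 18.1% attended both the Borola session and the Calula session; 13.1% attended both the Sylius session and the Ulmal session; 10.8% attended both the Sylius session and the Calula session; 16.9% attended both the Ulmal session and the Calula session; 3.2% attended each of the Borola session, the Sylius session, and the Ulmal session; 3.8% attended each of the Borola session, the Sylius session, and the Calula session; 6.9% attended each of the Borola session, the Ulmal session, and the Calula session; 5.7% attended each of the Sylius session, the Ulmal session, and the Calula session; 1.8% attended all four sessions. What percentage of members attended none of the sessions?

10.8%

By inclusion–exclusion:
P(≥1) = 41.3 + 30.6 + 39.2 + 41.8 − 12.5 − 10.1 − 18.1 − 13.1 − 10.8 − 16.9 + 3.2 + 3.8 + 6.9 + 5.7 − 1.8 = 89.2%
P(none) = 100% − 89.2% = 10.8%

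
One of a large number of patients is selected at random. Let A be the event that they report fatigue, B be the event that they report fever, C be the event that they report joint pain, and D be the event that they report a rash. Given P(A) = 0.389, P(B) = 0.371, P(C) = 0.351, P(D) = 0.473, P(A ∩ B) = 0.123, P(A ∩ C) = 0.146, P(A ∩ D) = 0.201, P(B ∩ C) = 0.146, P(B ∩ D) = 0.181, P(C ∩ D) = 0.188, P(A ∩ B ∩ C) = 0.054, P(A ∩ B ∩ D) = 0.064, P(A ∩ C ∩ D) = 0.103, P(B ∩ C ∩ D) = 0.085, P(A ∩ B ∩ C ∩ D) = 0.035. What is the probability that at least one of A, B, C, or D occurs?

0.870

Inclusion–exclusion gives
P(A ∪ B ∪ C ∪ D) = 0.389 + 0.371 + 0.351 + 0.473 − 0.123 − 0.146 − 0.201 − 0.146 − 0.181 − 0.188 + 0.054 + 0.064 + 0.103 + 0.085 − 0.035 = 0.870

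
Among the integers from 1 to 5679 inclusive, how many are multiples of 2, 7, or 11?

3466

2839 + 811 + 516 − 405 − 258 − 73 + 36 = 3466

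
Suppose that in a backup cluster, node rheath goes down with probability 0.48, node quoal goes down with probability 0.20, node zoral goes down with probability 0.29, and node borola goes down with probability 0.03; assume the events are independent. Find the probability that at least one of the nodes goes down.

Since the events are independent, P(none) is the product of the individual non-occurrence probabilities.
P(none) = (1 − 0.48) × (1 − 0.20) × (1 − 0.29) × (1 − 0.03) = 0.52 × 0.80 × 0.71 × 0.97 = 0.2864992
P(at least one) = 1 − 0.2864992 = 0.7135008

0.7135008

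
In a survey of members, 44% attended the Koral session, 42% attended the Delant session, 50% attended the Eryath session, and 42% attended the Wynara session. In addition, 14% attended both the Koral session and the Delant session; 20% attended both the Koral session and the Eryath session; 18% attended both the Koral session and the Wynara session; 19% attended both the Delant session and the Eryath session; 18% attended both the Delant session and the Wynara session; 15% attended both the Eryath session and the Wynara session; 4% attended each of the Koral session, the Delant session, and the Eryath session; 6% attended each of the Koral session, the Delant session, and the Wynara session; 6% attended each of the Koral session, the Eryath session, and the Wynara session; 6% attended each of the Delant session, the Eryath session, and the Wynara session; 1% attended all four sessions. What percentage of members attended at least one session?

Using inclusion–exclusion:
P(at least one) = 44 + 42 + 50 + 42 − 14 − 20 − 18 − 19 − 18 − 15 + 4 + 6 + 6 + 6 − 1 = 95%

95%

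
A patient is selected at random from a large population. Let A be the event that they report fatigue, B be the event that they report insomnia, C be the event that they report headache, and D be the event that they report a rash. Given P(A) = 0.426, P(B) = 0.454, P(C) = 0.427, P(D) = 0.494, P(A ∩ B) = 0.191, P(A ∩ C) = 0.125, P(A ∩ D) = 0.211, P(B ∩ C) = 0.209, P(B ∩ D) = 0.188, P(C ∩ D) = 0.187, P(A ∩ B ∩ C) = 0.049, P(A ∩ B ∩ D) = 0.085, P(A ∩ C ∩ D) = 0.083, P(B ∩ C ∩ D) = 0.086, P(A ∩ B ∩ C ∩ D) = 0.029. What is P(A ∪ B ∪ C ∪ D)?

0.964

P(A ∪ B ∪ C ∪ D) = 0.426 + 0.454 + 0.427 + 0.494 − 0.191 − 0.125 − 0.211 − 0.209 − 0.188 − 0.187 + 0.049 + 0.085 + 0.083 + 0.086 − 0.029 = 0.964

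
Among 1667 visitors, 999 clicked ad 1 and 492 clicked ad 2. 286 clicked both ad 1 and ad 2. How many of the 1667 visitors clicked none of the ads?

Inclusion–exclusion gives
|union| = 999 + 492 − 286 = 1205
None: 1667 − 1205 = 462

462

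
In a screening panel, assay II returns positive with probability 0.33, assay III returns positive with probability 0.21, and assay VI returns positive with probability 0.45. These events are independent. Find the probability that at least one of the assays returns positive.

P(none) = (1 − 0.33) × (1 − 0.21) × (1 − 0.45) = 0.67 × 0.79 × 0.55 = 0.291115
P(at least one) = 1 − 0.291115 = 0.708885

0.708885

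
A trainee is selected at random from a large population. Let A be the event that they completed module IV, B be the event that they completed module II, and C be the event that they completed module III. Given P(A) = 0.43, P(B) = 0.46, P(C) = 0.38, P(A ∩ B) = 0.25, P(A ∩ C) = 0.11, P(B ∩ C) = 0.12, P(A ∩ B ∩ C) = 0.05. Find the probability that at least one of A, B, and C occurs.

P(A ∪ B ∪ C) = 0.43 + 0.46 + 0.38 − 0.25 − 0.11 − 0.12 + 0.05 = 0.84

0.84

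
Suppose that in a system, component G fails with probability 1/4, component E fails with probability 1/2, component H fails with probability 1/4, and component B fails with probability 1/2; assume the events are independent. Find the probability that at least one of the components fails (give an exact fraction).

P(none) = (1 − 1/4) × (1 − 1/2) × (1 − 1/4) × (1 − 1/2) = 3/4 × 1/2 × 3/4 × 1/2 = 9/64
P(at least one) = 1 − 9/64 = 55/64

55/64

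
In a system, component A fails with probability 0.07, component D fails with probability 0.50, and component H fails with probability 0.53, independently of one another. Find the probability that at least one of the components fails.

0.78145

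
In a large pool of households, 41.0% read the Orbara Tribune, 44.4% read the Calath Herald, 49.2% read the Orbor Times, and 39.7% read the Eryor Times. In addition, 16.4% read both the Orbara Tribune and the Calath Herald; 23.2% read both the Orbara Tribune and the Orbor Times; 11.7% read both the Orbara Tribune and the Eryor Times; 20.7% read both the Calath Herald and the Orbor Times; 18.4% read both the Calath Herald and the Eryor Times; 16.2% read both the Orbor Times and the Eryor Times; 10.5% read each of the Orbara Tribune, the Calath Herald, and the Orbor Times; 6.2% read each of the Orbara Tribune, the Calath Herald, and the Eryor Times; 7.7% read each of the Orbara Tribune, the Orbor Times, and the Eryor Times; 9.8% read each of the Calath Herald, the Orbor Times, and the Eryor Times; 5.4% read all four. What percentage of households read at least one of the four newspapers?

96.5%

Using inclusion–exclusion:
P(≥1) = 41.0 + 44.4 + 49.2 + 39.7 − 16.4 − 23.2 − 11.7 − 20.7 − 18.4 − 16.2 + 10.5 + 6.2 + 7.7 + 9.8 − 5.4 = 96.5%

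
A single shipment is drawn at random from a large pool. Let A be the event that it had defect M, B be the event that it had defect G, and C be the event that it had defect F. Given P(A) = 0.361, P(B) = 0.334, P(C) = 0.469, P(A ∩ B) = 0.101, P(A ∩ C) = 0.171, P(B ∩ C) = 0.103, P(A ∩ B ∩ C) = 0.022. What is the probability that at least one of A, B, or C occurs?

0.811

P(A ∪ B ∪ C) = 0.361 + 0.334 + 0.469 − 0.101 − 0.171 − 0.103 + 0.022 = 0.811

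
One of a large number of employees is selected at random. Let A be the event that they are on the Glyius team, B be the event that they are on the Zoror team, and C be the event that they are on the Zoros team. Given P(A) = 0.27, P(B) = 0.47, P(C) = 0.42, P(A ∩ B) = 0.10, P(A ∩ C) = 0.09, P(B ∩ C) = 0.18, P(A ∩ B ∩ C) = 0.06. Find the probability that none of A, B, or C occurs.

Using inclusion–exclusion:
P(A ∪ B ∪ C) = 0.27 + 0.47 + 0.42 − 0.10 − 0.09 − 0.18 + 0.06 = 0.85
P(none) = 1 − 0.85 = 0.15

0.15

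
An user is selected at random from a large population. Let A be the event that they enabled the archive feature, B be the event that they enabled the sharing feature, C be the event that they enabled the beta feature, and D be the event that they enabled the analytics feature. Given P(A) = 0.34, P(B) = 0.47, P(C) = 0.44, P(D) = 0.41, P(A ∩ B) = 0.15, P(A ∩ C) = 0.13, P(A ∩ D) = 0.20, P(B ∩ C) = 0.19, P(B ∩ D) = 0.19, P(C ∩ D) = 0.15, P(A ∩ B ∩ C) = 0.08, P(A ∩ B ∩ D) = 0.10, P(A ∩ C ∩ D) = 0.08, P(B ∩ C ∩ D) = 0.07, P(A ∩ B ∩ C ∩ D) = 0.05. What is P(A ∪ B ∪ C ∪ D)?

0.93

By inclusion–exclusion:
P(A ∪ B ∪ C ∪ D) = 0.34 + 0.47 + 0.44 + 0.41 − 0.15 − 0.13 − 0.20 − 0.19 − 0.19 − 0.15 + 0.08 + 0.10 + 0.08 + 0.07 − 0.05 = 0.93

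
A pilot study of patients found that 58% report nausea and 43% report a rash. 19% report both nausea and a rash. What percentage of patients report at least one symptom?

P(at least one) = 58 + 43 − 19 = 82%

82%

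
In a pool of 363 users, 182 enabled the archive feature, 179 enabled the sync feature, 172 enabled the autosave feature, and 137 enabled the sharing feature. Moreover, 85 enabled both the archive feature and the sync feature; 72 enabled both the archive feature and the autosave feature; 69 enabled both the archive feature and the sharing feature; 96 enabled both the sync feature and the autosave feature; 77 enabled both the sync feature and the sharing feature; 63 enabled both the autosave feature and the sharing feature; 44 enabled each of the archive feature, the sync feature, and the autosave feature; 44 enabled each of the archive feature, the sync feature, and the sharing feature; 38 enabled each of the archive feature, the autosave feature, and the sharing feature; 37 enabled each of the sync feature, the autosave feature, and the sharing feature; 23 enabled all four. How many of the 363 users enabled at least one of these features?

N(≥1) = 182 + 179 + 172 + 137 − 85 − 72 − 69 − 96 − 77 − 63 + 44 + 44 + 38 + 37 − 23 = 348

348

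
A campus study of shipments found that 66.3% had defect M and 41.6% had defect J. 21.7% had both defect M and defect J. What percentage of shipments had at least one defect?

86.2%

Using inclusion–exclusion:
P(at least one) = 66.3 + 41.6 − 21.7 = 86.2%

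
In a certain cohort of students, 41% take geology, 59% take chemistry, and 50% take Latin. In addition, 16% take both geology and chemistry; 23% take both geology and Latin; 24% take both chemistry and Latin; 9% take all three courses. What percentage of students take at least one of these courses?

96%

P(union) = 41 + 59 + 50 − 16 − 23 − 24 + 9 = 96%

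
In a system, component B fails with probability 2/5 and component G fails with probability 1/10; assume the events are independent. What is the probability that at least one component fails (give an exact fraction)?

P(none) = (1 − 2/5) × (1 − 1/10) = 3/5 × 9/10 = 27/50
P(at least one) = 1 − 27/50 = 23/50

23/50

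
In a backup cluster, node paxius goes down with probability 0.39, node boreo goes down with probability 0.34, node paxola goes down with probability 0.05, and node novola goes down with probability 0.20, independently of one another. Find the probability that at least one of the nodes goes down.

P(none) = (1 − 0.39) × (1 − 0.34) × (1 − 0.05) × (1 − 0.20) = 0.61 × 0.66 × 0.95 × 0.80 = 0.305976
P(at least one) = 1 − 0.305976 = 0.694024

0.694024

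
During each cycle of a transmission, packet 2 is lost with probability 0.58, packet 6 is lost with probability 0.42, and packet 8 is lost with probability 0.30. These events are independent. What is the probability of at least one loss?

P(none) = (1 − 0.58) × (1 − 0.42) × (1 − 0.30) = 0.42 × 0.58 × 0.70 = 0.17052
P(at least one) = 1 − 0.17052 = 0.82948

0.82948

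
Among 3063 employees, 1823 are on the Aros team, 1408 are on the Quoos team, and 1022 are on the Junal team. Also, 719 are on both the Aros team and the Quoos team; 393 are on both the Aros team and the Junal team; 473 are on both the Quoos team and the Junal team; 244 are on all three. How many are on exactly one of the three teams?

1815

By inclusion–exclusion (exactly-one form):
N(exactly one) = 1823 + 1408 + 1022 − 2·719 − 2·393 − 2·473 + 3·244 = 1815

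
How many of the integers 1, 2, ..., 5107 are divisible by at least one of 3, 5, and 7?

By inclusion–exclusion:
floor(5107/3) + floor(5107/5) + floor(5107/7) − floor(5107/15) − floor(5107/21) − floor(5107/35) + floor(5107/105) = 1702 + 1021 + 729 − 340 − 243 − 145 + 48 = 2772

2772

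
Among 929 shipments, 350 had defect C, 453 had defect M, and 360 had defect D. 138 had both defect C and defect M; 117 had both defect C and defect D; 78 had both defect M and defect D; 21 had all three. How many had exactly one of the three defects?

560

N(exactly one) = 350 + 453 + 360 − 2·138 − 2·117 − 2·78 + 3·21 = 560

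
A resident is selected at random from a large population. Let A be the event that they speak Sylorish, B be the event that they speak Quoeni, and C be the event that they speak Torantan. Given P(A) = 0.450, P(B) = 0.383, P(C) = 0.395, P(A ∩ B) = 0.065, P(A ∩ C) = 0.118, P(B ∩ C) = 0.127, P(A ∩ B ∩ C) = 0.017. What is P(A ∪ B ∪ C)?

0.935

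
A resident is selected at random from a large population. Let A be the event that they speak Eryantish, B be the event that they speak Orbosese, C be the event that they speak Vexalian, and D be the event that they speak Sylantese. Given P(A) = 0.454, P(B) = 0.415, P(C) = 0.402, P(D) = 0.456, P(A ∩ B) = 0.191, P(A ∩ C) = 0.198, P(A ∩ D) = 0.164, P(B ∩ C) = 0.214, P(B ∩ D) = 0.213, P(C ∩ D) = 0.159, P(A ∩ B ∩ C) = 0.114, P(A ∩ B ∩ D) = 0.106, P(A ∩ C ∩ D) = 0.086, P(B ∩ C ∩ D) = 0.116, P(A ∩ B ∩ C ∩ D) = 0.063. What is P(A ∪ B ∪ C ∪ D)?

Apply inclusion-exclusion:
P(A ∪ B ∪ C ∪ D) = 0.454 + 0.415 + 0.402 + 0.456 − 0.191 − 0.198 − 0.164 − 0.214 − 0.213 − 0.159 + 0.114 + 0.106 + 0.086 + 0.116 − 0.063 = 0.947

0.947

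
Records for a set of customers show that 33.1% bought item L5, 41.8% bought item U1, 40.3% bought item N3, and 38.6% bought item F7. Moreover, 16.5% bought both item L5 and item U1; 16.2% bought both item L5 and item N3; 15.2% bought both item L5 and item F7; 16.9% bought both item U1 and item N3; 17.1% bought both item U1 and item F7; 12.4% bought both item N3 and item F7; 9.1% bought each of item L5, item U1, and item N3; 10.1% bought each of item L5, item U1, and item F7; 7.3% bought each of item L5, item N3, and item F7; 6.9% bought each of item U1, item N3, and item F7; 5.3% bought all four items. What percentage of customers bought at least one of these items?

P(at least one) = 33.1 + 41.8 + 40.3 + 38.6 − 16.5 − 16.2 − 15.2 − 16.9 − 17.1 − 12.4 + 9.1 + 10.1 + 7.3 + 6.9 − 5.3 = 87.6%

87.6%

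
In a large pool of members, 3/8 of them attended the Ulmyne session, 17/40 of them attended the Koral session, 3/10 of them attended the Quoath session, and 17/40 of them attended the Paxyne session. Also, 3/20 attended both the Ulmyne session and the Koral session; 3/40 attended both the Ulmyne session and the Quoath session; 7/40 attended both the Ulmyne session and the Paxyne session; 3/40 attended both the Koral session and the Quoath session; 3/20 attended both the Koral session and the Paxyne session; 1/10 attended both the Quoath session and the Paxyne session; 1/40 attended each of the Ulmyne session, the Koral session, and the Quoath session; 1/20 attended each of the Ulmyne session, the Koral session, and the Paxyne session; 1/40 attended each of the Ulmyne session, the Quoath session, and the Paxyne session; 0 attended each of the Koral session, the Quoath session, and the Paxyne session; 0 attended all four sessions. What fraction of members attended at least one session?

9/10

P(at least one) = 3/8 + 17/40 + 3/10 + 17/40 − 3/20 − 3/40 − 7/40 − 3/40 − 3/20 − 1/10 + 1/40 + 1/20 + 1/40 + 0 − 0 = 9/10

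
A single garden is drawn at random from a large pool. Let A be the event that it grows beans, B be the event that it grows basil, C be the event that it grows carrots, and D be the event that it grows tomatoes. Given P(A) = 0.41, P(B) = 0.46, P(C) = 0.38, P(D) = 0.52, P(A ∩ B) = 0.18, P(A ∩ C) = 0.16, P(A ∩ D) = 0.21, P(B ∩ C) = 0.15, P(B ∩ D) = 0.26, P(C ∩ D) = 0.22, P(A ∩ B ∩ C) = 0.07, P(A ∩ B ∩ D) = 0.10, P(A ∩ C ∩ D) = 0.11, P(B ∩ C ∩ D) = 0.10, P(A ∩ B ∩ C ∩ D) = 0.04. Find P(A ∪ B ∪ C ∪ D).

By inclusion–exclusion:
P(A ∪ B ∪ C ∪ D) = 0.41 + 0.46 + 0.38 + 0.52 − 0.18 − 0.16 − 0.21 − 0.15 − 0.26 − 0.22 + 0.07 + 0.10 + 0.11 + 0.10 − 0.04 = 0.93

0.93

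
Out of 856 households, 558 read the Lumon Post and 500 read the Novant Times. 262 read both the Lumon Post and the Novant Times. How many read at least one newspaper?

796

|union| = 558 + 500 − 262 = 796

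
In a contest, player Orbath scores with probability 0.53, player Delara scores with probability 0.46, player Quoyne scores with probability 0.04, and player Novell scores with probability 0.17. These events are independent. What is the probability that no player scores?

0.20222784

P(none) = (1 − 0.53) × (1 − 0.46) × (1 − 0.04) × (1 − 0.17) = 0.47 × 0.54 × 0.96 × 0.83 = 0.20222784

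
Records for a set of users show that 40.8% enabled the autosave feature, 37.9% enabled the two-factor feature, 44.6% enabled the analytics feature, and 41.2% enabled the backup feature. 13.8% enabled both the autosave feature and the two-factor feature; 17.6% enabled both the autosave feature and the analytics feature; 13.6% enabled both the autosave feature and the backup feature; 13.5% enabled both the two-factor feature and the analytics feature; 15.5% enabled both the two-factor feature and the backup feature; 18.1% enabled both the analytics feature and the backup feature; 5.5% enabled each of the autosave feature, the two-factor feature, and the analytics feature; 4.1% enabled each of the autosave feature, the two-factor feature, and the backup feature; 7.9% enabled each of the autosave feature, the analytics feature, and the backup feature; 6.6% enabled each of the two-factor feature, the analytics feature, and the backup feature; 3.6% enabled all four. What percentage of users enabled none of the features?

7.1%

P(union) = 40.8 + 37.9 + 44.6 + 41.2 − 13.8 − 17.6 − 13.6 − 13.5 − 15.5 − 18.1 + 5.5 + 4.1 + 7.9 + 6.6 − 3.6 = 92.9%
P(none) = 100% − 92.9% = 7.1%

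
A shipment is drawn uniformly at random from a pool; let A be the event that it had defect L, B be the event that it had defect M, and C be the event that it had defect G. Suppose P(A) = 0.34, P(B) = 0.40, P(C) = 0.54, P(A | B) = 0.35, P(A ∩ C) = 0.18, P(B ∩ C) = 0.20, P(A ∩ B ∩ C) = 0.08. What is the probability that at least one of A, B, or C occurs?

P(A ∩ B) = P(B)·P(A|B) = 0.40 × 0.35 = 0.14
Inclusion–exclusion gives
P(A ∪ B ∪ C) = 0.34 + 0.40 + 0.54 − 0.14 − 0.18 − 0.20 + 0.08 = 0.84

0.84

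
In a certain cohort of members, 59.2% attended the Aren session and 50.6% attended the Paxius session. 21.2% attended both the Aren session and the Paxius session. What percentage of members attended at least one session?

88.6%

Inclusion–exclusion gives
P(at least one) = 59.2 + 50.6 − 21.2 = 88.6%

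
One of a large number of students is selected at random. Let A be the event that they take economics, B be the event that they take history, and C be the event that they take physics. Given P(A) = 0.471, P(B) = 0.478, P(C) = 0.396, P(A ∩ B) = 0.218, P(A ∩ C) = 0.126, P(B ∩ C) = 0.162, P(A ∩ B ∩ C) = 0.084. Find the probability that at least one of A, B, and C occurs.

0.923

Inclusion–exclusion gives
P(A ∪ B ∪ C) = 0.471 + 0.478 + 0.396 − 0.218 − 0.126 − 0.162 + 0.084 = 0.923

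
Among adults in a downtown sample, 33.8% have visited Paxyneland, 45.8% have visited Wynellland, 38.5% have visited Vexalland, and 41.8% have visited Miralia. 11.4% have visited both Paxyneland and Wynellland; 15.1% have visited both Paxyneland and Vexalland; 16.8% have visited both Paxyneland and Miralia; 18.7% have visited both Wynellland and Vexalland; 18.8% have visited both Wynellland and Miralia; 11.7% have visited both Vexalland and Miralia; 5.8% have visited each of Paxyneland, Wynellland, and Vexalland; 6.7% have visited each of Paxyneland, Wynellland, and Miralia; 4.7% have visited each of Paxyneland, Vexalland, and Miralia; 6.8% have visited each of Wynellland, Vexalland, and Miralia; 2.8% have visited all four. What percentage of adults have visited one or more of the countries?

88.6%

Apply inclusion-exclusion:
P(≥1) = 33.8 + 45.8 + 38.5 + 41.8 − 11.4 − 15.1 − 16.8 − 18.7 − 18.8 − 11.7 + 5.8 + 6.7 + 4.7 + 6.8 − 2.8 = 88.6%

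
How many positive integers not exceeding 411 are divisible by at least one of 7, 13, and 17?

105

Apply inclusion-exclusion:
58 + 31 + 24 − 4 − 3 − 1 + 0 = 105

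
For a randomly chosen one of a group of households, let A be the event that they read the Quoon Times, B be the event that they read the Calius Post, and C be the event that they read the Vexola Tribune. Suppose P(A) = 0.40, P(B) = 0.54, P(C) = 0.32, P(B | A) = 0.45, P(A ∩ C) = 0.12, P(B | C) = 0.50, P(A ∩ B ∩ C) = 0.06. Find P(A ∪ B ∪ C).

P(A ∩ B) = P(A)·P(B|A) = 0.40 × 0.45 = 0.18
P(B ∩ C) = P(C)·P(B|C) = 0.32 × 0.50 = 0.16
Using inclusion–exclusion:
P(A ∪ B ∪ C) = 0.40 + 0.54 + 0.32 − 0.18 − 0.12 − 0.16 + 0.06 = 0.86

0.86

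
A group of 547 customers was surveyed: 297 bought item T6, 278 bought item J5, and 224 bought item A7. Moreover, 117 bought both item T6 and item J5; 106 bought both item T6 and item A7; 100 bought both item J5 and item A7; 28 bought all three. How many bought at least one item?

By inclusion-exclusion,
N(≥1) = 297 + 278 + 224 − 117 − 106 − 100 + 28 = 504

504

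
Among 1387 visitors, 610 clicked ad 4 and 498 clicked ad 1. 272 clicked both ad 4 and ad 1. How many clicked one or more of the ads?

Apply inclusion-exclusion:
|union| = 610 + 498 − 272 = 836

836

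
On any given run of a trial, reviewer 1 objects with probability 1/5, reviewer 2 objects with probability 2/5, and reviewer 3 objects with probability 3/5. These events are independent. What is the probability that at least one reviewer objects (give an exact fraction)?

Independence gives P(none) = ∏(1 − pᵢ).
P(none) = (1 − 1/5) × (1 − 2/5) × (1 − 3/5) = 4/5 × 3/5 × 2/5 = 24/125
P(at least one) = 1 − 24/125 = 101/125

101/125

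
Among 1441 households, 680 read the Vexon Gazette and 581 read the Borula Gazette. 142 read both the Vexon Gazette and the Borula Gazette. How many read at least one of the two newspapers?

|at least one| = 680 + 581 − 142 = 1119

1119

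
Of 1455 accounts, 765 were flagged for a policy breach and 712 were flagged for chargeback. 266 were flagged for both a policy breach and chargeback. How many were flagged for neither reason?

244

Apply inclusion-exclusion:
|at least one| = 765 + 712 − 266 = 1211
None: 1455 − 1211 = 244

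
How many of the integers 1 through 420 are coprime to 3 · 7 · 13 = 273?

221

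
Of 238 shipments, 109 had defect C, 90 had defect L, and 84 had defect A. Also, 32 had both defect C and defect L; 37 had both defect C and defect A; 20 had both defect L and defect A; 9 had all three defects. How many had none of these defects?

35

By inclusion-exclusion,
|at least one| = 109 + 90 + 84 − 32 − 37 − 20 + 9 = 203
None: 238 − 203 = 35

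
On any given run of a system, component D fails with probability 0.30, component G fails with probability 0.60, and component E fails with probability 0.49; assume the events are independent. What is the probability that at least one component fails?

Since the events are independent, P(none) is the product of the individual non-occurrence probabilities.
P(none) = (1 − 0.30) × (1 − 0.60) × (1 − 0.49) = 0.70 × 0.40 × 0.51 = 0.1428
P(at least one) = 1 − 0.1428 = 0.8572

0.8572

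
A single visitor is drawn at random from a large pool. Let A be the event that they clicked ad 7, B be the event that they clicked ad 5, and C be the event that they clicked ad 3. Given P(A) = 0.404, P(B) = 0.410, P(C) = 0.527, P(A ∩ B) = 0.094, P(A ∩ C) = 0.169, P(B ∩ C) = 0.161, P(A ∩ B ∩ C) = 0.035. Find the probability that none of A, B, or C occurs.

0.048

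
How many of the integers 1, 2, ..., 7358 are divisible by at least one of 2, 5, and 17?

4588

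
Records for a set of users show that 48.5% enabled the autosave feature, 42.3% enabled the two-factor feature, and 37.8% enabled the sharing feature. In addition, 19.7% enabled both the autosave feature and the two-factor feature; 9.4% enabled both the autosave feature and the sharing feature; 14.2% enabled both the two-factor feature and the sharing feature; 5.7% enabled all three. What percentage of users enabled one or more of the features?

P(union) = 48.5 + 42.3 + 37.8 − 19.7 − 9.4 − 14.2 + 5.7 = 91.0%

91.0%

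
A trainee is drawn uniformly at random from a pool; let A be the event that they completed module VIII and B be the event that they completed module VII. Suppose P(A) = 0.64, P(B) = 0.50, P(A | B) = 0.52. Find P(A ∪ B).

P(A ∩ B) = P(B)·P(A|B) = 0.50 × 0.52 = 0.26
P(A ∪ B) = 0.64 + 0.50 − 0.26 = 0.88

0.88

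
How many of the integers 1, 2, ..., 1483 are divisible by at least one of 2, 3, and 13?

1026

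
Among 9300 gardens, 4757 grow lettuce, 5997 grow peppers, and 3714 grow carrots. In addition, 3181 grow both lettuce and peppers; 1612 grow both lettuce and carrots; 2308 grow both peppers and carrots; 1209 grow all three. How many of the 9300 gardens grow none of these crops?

|union| = 4757 + 5997 + 3714 − 3181 − 1612 − 2308 + 1209 = 8576
None: 9300 − 8576 = 724

724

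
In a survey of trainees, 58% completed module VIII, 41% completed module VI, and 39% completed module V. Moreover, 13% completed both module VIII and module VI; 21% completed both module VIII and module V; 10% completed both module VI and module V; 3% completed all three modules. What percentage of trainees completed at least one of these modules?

97%

P(union) = 58 + 41 + 39 − 13 − 21 − 10 + 3 = 97%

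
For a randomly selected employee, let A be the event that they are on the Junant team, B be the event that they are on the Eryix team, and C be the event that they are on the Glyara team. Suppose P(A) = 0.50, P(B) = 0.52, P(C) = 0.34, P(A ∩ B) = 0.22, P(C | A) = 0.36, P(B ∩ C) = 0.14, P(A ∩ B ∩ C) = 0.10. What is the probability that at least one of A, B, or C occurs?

0.92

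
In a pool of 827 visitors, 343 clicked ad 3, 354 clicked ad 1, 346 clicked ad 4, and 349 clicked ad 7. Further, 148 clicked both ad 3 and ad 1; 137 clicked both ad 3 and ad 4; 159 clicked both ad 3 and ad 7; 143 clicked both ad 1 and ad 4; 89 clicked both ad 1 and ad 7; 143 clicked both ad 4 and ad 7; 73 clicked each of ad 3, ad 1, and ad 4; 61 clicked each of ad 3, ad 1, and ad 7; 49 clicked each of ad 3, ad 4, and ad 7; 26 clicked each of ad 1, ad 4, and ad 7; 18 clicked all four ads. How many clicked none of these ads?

63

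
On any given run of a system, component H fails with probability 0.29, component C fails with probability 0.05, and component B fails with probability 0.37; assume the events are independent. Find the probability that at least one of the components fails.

0.575065

P(none) = (1 − 0.29) × (1 − 0.05) × (1 − 0.37) = 0.71 × 0.95 × 0.63 = 0.424935
P(at least one) = 1 − 0.424935 = 0.575065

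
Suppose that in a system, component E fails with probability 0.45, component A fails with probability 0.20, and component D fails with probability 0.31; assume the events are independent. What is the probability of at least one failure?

0.6964

P(none) = (1 − 0.45) × (1 − 0.20) × (1 − 0.31) = 0.55 × 0.80 × 0.69 = 0.3036
P(at least one) = 1 − 0.3036 = 0.6964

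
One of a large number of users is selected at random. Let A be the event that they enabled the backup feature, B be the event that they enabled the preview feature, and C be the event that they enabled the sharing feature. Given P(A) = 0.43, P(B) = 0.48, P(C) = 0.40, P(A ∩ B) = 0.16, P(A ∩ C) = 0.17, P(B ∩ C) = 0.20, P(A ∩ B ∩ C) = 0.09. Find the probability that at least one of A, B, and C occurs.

P(A ∪ B ∪ C) = 0.43 + 0.48 + 0.40 − 0.16 − 0.17 − 0.20 + 0.09 = 0.87

0.87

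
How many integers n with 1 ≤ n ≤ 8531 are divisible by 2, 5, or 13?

5380

Inclusion–exclusion gives
4265 + 1706 + 656 − 853 − 328 − 131 + 65 = 5380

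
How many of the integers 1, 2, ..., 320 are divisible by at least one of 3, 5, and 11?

165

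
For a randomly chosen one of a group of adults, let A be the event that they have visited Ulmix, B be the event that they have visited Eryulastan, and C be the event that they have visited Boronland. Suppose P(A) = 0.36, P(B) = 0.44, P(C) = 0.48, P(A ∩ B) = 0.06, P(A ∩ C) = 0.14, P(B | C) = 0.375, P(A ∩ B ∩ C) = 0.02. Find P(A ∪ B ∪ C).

P(B ∩ C) = P(C)·P(B|C) = 0.48 × 0.375 = 0.18
Apply inclusion-exclusion:
P(A ∪ B ∪ C) = 0.36 + 0.44 + 0.48 − 0.06 − 0.14 − 0.18 + 0.02 = 0.92

0.92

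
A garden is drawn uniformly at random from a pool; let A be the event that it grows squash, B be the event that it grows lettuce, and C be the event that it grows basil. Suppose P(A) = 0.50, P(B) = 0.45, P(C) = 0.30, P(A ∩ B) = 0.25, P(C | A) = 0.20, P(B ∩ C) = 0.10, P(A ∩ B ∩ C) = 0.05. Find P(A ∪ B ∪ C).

0.85

P(A ∩ C) = P(A)·P(C|A) = 0.50 × 0.20 = 0.10
P(A ∪ B ∪ C) = 0.50 + 0.45 + 0.30 − 0.25 − 0.10 − 0.10 + 0.05 = 0.85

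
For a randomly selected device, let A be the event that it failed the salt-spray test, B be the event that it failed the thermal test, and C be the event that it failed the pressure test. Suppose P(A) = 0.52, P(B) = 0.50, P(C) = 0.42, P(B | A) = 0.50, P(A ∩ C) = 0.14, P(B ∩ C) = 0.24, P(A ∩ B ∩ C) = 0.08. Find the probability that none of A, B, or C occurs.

0.12

P(A ∩ B) = P(A)·P(B|A) = 0.52 × 0.50 = 0.26
By inclusion-exclusion,
P(A ∪ B ∪ C) = 0.52 + 0.50 + 0.42 − 0.26 − 0.14 − 0.24 + 0.08 = 0.88
P(none) = 1 − 0.88 = 0.12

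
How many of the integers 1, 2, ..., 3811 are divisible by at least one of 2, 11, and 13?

2212

1905 + 346 + 293 − 173 − 146 − 26 + 13 = 2212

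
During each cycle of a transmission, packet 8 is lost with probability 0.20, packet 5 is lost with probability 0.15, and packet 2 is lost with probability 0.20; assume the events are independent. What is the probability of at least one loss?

P(none) = (1 − 0.20) × (1 − 0.15) × (1 − 0.20) = 0.80 × 0.85 × 0.80 = 0.544
P(at least one) = 1 − 0.544 = 0.456

0.456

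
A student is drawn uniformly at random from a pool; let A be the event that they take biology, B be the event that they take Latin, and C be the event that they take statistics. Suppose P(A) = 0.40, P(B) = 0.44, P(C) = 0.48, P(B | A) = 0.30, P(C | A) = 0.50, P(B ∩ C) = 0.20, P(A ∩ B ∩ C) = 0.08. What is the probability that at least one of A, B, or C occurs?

P(A ∩ B) = P(A)·P(B|A) = 0.40 × 0.30 = 0.12
P(A ∩ C) = P(A)·P(C|A) = 0.40 × 0.50 = 0.20
P(A ∪ B ∪ C) = 0.40 + 0.44 + 0.48 − 0.12 − 0.20 − 0.20 + 0.08 = 0.88

0.88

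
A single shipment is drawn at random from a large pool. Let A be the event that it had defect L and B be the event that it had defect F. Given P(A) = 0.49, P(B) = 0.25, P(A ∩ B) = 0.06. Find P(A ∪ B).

0.68

Inclusion–exclusion gives
P(A ∪ B) = 0.49 + 0.25 − 0.06 = 0.68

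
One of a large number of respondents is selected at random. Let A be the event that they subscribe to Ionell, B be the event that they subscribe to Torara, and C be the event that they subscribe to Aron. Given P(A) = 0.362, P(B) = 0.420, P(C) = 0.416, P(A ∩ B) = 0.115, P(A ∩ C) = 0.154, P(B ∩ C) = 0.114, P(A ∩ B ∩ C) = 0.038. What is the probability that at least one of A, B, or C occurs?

0.853

Using inclusion–exclusion:
P(A ∪ B ∪ C) = 0.362 + 0.420 + 0.416 − 0.115 − 0.154 − 0.114 + 0.038 = 0.853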